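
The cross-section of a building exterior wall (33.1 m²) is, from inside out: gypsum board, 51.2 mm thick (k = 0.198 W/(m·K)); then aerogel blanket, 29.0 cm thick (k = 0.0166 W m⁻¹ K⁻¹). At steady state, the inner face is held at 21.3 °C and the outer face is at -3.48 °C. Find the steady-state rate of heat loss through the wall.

Q = 46.3 W

Treat each layer as a resistance in series:
  R_gypsum board = L/(kA) = 0.0512/(0.198·33.1) = 0.007812 K/W
  R_aerogel blanket = L/(kA) = 0.290/(0.0166·33.1) = 0.5278 K/W
ΣR = 0.007812 + 0.5278 = 0.5356 K/W
Q = ΔT/ΣR = (21.3 °C − -3.48 °C)/0.5356 = 46.3 W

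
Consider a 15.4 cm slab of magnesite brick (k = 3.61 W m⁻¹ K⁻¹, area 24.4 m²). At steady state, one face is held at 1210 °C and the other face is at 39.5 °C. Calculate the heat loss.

Q = kA·ΔT/L = 3.61 × 24.4 × |1210 °C − 39.5 °C| / 0.154 = 6.69×10^5 W

Q = 6.69×10^5 W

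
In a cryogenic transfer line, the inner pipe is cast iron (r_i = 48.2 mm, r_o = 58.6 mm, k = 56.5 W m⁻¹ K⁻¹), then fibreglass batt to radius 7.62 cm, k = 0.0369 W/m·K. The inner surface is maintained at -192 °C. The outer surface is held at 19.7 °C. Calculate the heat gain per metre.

Series thermal resistances, inner to outer:
  R'_cast iron = ln(0.0586/0.0482)/(2πk) = 0.1954/(2π·56.5) = 5.504×10^-4 m·K/W
  R'_fibreglass batt = ln(0.0762/0.0586)/(2πk) = 0.2626/(2π·0.0369) = 1.133 m·K/W
ΣR = 5.504×10^-4 + 1.133 = 1.134 m·K/W
Q' = ΔT/ΣR = (-192 °C − 19.7 °C)/1.134 = -187 W/m
(Negative Q' ⇒ heat flows inward; heat gain = 187 W/m.)

Q' = 187 W/m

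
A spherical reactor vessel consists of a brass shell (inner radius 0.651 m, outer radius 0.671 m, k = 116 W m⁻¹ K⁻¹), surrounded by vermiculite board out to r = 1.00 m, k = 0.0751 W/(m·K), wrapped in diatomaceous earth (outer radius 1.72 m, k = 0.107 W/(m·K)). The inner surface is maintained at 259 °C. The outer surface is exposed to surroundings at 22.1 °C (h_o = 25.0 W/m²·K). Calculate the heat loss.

Q = 285 W

Resistance network (inner→outer):
  R_brass = (1/0.651 − 1/0.671)/(4πk) = 0.04579/(4π·116) = 3.141×10^-5 K/W
  R_vermiculite board = (1/0.671 − 1/1.00)/(4πk) = 0.4903/(4π·0.0751) = 0.5195 K/W
  R_diatomaceous earth = (1/1.00 − 1/1.72)/(4πk) = 0.4186/(4π·0.107) = 0.3113 K/W
  R_conv,out = 1/(4πr²h) = 1/(4π·1.72²·25.0) = 0.001076 K/W
ΣR = 3.141×10^-5 + 0.5195 + 0.3113 + 0.001076 = 0.8319 K/W
Q = ΔT/ΣR = (259 °C − 22.1 °C)/0.8319 = 285 W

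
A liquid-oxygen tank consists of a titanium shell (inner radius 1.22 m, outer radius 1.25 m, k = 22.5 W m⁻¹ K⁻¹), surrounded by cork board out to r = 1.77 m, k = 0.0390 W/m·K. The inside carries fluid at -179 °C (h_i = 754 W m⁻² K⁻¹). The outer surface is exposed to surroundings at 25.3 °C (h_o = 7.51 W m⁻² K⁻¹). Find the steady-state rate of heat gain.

Q = 423 W

Treat each layer as a resistance in series:
  R_conv,in = 1/(4πr²h) = 1/(4π·1.22²·754) = 7.091×10^-5 K/W
  R_titanium = (1/1.22 − 1/1.25)/(4πk) = 0.01967/(4π·22.5) = 6.958×10^-5 K/W
  R_cork board = (1/1.25 − 1/1.77)/(4πk) = 0.2350/(4π·0.0390) = 0.4796 K/W
  R_conv,out = 1/(4πr²h) = 1/(4π·1.77²·7.51) = 0.003382 K/W
ΣR = 7.091×10^-5 + 6.958×10^-5 + 0.4796 + 0.003382 = 0.4831 K/W
Q = ΔT/ΣR = (-179 °C − 25.3 °C)/0.4831 = -423 W
(Negative Q ⇒ heat flows inward; heat gain = 423 W.)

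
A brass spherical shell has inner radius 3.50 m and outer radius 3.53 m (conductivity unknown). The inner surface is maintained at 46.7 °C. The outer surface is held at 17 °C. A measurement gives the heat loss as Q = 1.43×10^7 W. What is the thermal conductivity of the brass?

ΣR = ΔT/Q = |46.7 − 17|/1.43×10^7 = 2.077×10^-6 K/W
(1/r₁−1/r₂)/(4πk) = 2.077×10^-6 ⇒ k = 0.002428/(4π·2.077×10^-6) = 93.0 W/m·K

k = 93.0 W/m·K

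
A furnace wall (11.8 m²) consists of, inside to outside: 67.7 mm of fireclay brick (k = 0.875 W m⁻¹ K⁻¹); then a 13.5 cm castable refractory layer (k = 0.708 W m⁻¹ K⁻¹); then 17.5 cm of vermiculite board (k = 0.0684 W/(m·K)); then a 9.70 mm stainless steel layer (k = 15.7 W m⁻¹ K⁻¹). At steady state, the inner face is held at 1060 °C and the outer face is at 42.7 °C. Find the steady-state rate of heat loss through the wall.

Q = 4.25 kW

Treat each layer as a resistance in series:
  R_fireclay brick = L/(kA) = 0.0677/(0.875·11.8) = 0.006557 K/W
  R_castable refractory = L/(kA) = 0.135/(0.708·11.8) = 0.01616 K/W
  R_vermiculite board = L/(kA) = 0.175/(0.0684·11.8) = 0.2168 K/W
  R_stainless steel = L/(kA) = 0.00970/(15.7·11.8) = 5.236×10^-5 K/W
ΣR = 0.006557 + 0.01616 + 0.2168 + 5.236×10^-5 = 0.2396 K/W
Q = ΔT/ΣR = (1060 °C − 42.7 °C)/0.2396 = 4250 W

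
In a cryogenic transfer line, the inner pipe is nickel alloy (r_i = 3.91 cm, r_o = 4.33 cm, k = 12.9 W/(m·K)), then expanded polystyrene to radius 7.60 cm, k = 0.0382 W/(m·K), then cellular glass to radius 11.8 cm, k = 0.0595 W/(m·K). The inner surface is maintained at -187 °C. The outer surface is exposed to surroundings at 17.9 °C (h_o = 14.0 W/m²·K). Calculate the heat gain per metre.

Q' = 56.6 W/m

Treat each layer as a resistance in series:
  R'_nickel alloy = ln(0.0433/0.0391)/(2πk) = 0.1020/(2π·12.9) = 0.001259 m·K/W
  R'_expanded polystyrene = ln(0.0760/0.0433)/(2πk) = 0.5626/(2π·0.0382) = 2.344 m·K/W
  R'_cellular glass = ln(0.118/0.0760)/(2πk) = 0.4400/(2π·0.0595) = 1.177 m·K/W
  R'_conv,out = 1/(2πr h) = 1/(2π·0.118·14.0) = 0.09634 m·K/W
ΣR = 0.001259 + 2.344 + 1.177 + 0.09634 = 3.619 m·K/W
Q' = ΔT/ΣR = (-187 °C − 17.9 °C)/3.619 = -56.6 W/m
(Negative Q' ⇒ heat flows inward; heat gain = 56.6 W/m.)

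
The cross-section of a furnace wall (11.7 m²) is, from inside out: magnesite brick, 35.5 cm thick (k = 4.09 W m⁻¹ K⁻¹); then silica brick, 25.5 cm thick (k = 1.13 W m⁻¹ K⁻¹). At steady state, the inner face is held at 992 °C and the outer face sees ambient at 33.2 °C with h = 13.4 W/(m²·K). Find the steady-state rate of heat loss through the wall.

Q = 29.0 kW

Treat each layer as a resistance in series:
  R_magnesite brick = L/(kA) = 0.355/(4.09·11.7) = 0.007419 K/W
  R_silica brick = L/(kA) = 0.255/(1.13·11.7) = 0.01929 K/W
  R_conv,out = 1/(hA) = 1/(13.4·11.7) = 0.006378 K/W
ΣR = 0.007419 + 0.01929 + 0.006378 = 0.03309 K/W
Q = ΔT/ΣR = (992 °C − 33.2 °C)/0.03309 = 29000 W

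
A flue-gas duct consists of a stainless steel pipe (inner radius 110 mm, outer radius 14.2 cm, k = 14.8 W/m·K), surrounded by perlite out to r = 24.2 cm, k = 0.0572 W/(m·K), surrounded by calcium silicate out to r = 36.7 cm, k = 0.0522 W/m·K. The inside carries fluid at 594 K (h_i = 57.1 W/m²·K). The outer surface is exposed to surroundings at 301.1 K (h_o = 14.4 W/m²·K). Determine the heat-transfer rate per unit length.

Q' = 104 W/m

Series thermal resistances, inner to outer:
  R'_conv,in = 1/(2πr h) = 1/(2π·0.110·57.1) = 0.02534 m·K/W
  R'_stainless steel = ln(0.142/0.110)/(2πk) = 0.2553/(2π·14.8) = 0.002746 m·K/W
  R'_perlite = ln(0.242/0.142)/(2πk) = 0.5331/(2π·0.0572) = 1.483 m·K/W
  R'_calcium silicate = ln(0.367/0.242)/(2πk) = 0.4164/(2π·0.0522) = 1.270 m·K/W
  R'_conv,out = 1/(2πr h) = 1/(2π·0.367·14.4) = 0.03012 m·K/W
ΣR = 0.02534 + 0.002746 + 1.483 + 1.270 + 0.03012 = 2.811 m·K/W
Q' = ΔT/ΣR = (594 K − 301.1 K)/2.811 = 104 W/m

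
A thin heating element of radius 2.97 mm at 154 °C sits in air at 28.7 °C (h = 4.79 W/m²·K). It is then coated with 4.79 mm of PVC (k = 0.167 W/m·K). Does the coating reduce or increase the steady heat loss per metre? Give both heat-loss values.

increases: 11.2 → 24.1 W/m

Critical radius for a cylinder: r_cr = k/h = 0.0349 m = 3.49 cm.
Outer radius after coating: r₂ = 0.00297 + 0.00479 = 0.00776 m.
Since r₁ < r_cr and r₂ ≤ r_cr, the coating moves toward the maximum at r_cr — heat loss rises.
Bare: R = 1/(2πr₁h) = 11.19 m·K/W; Q = 125.3/11.19 = 11.2 W/m.
Coated: R = R_cond + R_conv = 5.197 m·K/W; Q = 125.3/5.197 = 24.1 W/m.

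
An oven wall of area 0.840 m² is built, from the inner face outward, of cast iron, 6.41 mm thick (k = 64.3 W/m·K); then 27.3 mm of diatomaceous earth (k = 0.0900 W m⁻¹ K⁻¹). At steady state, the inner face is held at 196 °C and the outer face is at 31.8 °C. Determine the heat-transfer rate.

Treat each layer as a resistance in series:
  R_cast iron = L/(kA) = 0.00641/(64.3·0.840) = 1.187×10^-4 K/W
  R_diatomaceous earth = L/(kA) = 0.0273/(0.0900·0.840) = 0.3611 K/W
ΣR = 1.187×10^-4 + 0.3611 = 0.3612 K/W
Q = ΔT/ΣR = (196 °C − 31.8 °C)/0.3612 = 455 W

Q = 455 W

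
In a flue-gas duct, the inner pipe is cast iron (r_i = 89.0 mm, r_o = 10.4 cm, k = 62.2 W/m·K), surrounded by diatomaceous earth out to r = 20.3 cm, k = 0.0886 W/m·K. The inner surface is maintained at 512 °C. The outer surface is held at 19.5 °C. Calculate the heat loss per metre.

Treat each layer as a resistance in series:
  R'_cast iron = ln(0.104/0.0890)/(2πk) = 0.1558/(2π·62.2) = 3.985×10^-4 m·K/W
  R'_diatomaceous earth = ln(0.203/0.104)/(2πk) = 0.6688/(2π·0.0886) = 1.201 m·K/W
ΣR = 3.985×10^-4 + 1.201 = 1.201 m·K/W
Q' = ΔT/ΣR = (512 °C − 19.5 °C)/1.201 = 410 W/m

Q' = 410 W/m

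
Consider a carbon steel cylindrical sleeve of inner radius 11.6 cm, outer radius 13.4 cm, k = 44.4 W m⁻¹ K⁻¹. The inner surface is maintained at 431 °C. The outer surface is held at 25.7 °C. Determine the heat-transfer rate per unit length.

Q' = 7.84×10^5 W/m

Q' = 2πk·ΔT/ln(r₂/r₁) = 2π × 44.4 × 405.3 / ln(0.134/0.116) = 7.84×10^5 W/m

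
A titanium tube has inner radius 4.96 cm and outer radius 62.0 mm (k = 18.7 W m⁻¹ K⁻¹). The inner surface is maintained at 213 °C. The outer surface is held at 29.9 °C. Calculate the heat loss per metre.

Q' = 2πk·ΔT/ln(r₂/r₁) = 2π × 18.7 × 183.1 / ln(0.0620/0.0496) = 96400 W/m

Q' = 96.4 kW/m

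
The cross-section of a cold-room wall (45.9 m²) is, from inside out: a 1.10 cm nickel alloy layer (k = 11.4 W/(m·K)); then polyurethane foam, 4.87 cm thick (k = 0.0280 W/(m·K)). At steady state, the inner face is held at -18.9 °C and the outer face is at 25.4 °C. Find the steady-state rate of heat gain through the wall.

Q = 1170 W

Resistance network (inner→outer):
  R_nickel alloy = L/(kA) = 0.0110/(11.4·45.9) = 2.102×10^-5 K/W
  R_polyurethane foam = L/(kA) = 0.0487/(0.0280·45.9) = 0.03789 K/W
ΣR = 2.102×10^-5 + 0.03789 = 0.03791 K/W
Q = ΔT/ΣR = (-18.9 °C − 25.4 °C)/0.03791 = -1170 W
(Negative Q ⇒ heat flows inward; heat gain = 1170 W.)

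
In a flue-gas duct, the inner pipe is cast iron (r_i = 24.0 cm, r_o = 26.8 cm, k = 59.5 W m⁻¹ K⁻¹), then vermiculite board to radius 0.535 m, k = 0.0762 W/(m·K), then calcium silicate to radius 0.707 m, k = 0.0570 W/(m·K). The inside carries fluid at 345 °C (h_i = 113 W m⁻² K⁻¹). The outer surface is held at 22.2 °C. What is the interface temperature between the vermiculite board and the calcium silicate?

T = 135 °C

Treat each layer as a resistance in series:
  R'_conv,in = 1/(2πr h) = 1/(2π·0.240·113) = 0.005869 m·K/W
  R'_cast iron = ln(0.268/0.240)/(2πk) = 0.1103/(2π·59.5) = 2.952×10^-4 m·K/W
  R'_vermiculite board = ln(0.535/0.268)/(2πk) = 0.6913/(2π·0.0762) = 1.444 m·K/W
  R'_calcium silicate = ln(0.707/0.535)/(2πk) = 0.2788/(2π·0.0570) = 0.7784 m·K/W
ΣR = 0.005869 + 2.952×10^-4 + 1.444 + 0.7784 = 2.229 m·K/W
Q' = ΔT/ΣR = (345 °C − 22.2 °C)/2.229 = 144.8 W/m
From the inner boundary to the vermiculite board/calcium silicate interface, ΣR_partial = 1.450 m·K/W.
T_interface = T_in − Q'·ΣR_partial = 345 °C − (144.8)(1.450) = 135 °C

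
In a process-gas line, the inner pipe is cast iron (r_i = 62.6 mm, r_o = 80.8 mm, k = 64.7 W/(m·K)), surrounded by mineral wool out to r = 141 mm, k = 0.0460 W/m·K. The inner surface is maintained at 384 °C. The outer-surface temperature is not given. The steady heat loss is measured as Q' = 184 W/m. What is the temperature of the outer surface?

Sum the resistances:
  R'_cast iron = ln(0.0808/0.0626)/(2πk) = 0.2552/(2π·64.7) = 6.278×10^-4 m·K/W
  R'_mineral wool = ln(0.141/0.0808)/(2πk) = 0.5568/(2π·0.0460) = 1.926 m·K/W
ΣR = 1.927 m·K/W
ΔT = Q'·ΣR = 184 × 1.927 = 354.6 K
Heat flows outward, so T_out = T_in − ΔT = 384 − 354.6 = 29.4 °C

T_out = 29.4 °C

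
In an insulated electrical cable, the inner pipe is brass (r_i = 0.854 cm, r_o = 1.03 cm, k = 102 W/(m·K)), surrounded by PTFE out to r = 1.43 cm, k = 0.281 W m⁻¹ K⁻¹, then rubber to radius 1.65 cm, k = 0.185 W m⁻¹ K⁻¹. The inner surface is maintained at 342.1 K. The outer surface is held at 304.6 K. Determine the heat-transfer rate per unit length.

Treat each layer as a resistance in series:
  R'_brass = ln(0.0103/0.00854)/(2πk) = 0.1874/(2π·102) = 2.924×10^-4 m·K/W
  R'_PTFE = ln(0.0143/0.0103)/(2πk) = 0.3281/(2π·0.281) = 0.1858 m·K/W
  R'_rubber = ln(0.0165/0.0143)/(2πk) = 0.1431/(2π·0.185) = 0.1231 m·K/W
ΣR = 2.924×10^-4 + 0.1858 + 0.1231 = 0.3092 m·K/W
Q' = ΔT/ΣR = (342.1 K − 304.6 K)/0.3092 = 121 W/m

Q' = 121 W/m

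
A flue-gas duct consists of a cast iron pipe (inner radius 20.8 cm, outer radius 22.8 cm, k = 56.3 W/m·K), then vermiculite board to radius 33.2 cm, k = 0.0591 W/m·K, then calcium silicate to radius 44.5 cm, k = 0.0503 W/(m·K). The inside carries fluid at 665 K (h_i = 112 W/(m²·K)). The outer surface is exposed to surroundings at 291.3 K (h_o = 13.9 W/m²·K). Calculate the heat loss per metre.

Q' = 190 W/m

Treat each layer as a resistance in series:
  R'_conv,in = 1/(2πr h) = 1/(2π·0.208·112) = 0.006832 m·K/W
  R'_cast iron = ln(0.228/0.208)/(2πk) = 0.09181/(2π·56.3) = 2.595×10^-4 m·K/W
  R'_vermiculite board = ln(0.332/0.228)/(2πk) = 0.3758/(2π·0.0591) = 1.012 m·K/W
  R'_calcium silicate = ln(0.445/0.332)/(2πk) = 0.2929/(2π·0.0503) = 0.9269 m·K/W
  R'_conv,out = 1/(2πr h) = 1/(2π·0.445·13.9) = 0.02573 m·K/W
ΣR = 0.006832 + 2.595×10^-4 + 1.012 + 0.9269 + 0.02573 = 1.972 m·K/W
Q' = ΔT/ΣR = (665 K − 291.3 K)/1.972 = 190 W/m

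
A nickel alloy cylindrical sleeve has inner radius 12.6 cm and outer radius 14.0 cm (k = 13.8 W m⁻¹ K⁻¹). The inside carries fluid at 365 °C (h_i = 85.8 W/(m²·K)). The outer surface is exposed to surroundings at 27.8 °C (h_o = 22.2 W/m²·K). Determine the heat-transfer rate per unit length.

Treat each layer as a resistance in series:
  R'_conv,in = 1/(2πr h) = 1/(2π·0.126·85.8) = 0.01472 m·K/W
  R'_nickel alloy = ln(0.140/0.126)/(2πk) = 0.1054/(2π·13.8) = 0.001215 m·K/W
  R'_conv,out = 1/(2πr h) = 1/(2π·0.140·22.2) = 0.05121 m·K/W
ΣR = 0.01472 + 0.001215 + 0.05121 = 0.06714 m·K/W
Q' = ΔT/ΣR = (365 °C − 27.8 °C)/0.06714 = 5020 W/m

Q' = 5.02 kW/m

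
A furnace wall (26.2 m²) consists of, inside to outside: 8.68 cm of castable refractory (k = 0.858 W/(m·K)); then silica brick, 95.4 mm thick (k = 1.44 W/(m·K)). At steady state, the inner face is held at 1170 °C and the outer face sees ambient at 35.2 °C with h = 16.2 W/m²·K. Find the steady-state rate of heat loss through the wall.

Q = 130 kW

Treat each layer as a resistance in series:
  R_castable refractory = L/(kA) = 0.0868/(0.858·26.2) = 0.003861 K/W
  R_silica brick = L/(kA) = 0.0954/(1.44·26.2) = 0.002529 K/W
  R_conv,out = 1/(hA) = 1/(16.2·26.2) = 0.002356 K/W
ΣR = 0.003861 + 0.002529 + 0.002356 = 0.008746 K/W
Q = ΔT/ΣR = (1170 °C − 35.2 °C)/0.008746 = 1.30×10^5 W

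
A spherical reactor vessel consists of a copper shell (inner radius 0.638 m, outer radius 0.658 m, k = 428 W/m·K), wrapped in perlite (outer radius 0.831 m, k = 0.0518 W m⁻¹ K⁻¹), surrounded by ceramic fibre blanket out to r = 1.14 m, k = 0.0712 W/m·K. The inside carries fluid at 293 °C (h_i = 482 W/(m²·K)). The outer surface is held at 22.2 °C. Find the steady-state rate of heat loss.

Series thermal resistances, inner to outer:
  R_conv,in = 1/(4πr²h) = 1/(4π·0.638²·482) = 4.056×10^-4 K/W
  R_copper = (1/0.638 − 1/0.658)/(4πk) = 0.04764/(4π·428) = 8.858×10^-6 K/W
  R_perlite = (1/0.658 − 1/0.831)/(4πk) = 0.3164/(4π·0.0518) = 0.4860 K/W
  R_ceramic fibre blanket = (1/0.831 − 1/1.14)/(4πk) = 0.3262/(4π·0.0712) = 0.3646 K/W
ΣR = 4.056×10^-4 + 8.858×10^-6 + 0.4860 + 0.3646 = 0.8510 K/W
Q = ΔT/ΣR = (293 °C − 22.2 °C)/0.8510 = 318 W

Q = 318 W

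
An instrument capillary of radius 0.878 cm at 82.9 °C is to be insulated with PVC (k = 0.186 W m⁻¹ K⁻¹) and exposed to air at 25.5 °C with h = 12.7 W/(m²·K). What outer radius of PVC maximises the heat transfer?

r_cr = 1.46 cm

For a cylinder, r_cr = k_ins/h = 0.186/12.7 = 0.0146 m = 1.46 cm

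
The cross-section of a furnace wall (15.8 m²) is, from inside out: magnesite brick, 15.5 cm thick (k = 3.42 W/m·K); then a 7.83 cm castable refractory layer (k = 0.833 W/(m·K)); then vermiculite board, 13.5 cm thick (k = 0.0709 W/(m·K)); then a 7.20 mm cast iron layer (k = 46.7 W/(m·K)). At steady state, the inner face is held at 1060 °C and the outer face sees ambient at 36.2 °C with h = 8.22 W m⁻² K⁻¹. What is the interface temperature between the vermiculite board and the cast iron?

T = 94 °C

Resistance network (inner→outer):
  R_magnesite brick = L/(kA) = 0.155/(3.42·15.8) = 0.002868 K/W
  R_castable refractory = L/(kA) = 0.0783/(0.833·15.8) = 0.005949 K/W
  R_vermiculite board = L/(kA) = 0.135/(0.0709·15.8) = 0.1205 K/W
  R_cast iron = L/(kA) = 0.00720/(46.7·15.8) = 9.758×10^-6 K/W
  R_conv,out = 1/(hA) = 1/(8.22·15.8) = 0.007700 K/W
ΣR = 0.002868 + 0.005949 + 0.1205 + 9.758×10^-6 + 0.007700 = 0.1370 K/W
Q = ΔT/ΣR = (1060 °C − 36.2 °C)/0.1370 = 7473 W
From the inner boundary to the vermiculite board/cast iron interface, ΣR_partial = 0.1293 K/W.
T_interface = T_in − Q·ΣR_partial = 1060 °C − (7473)(0.1293) = 94 °C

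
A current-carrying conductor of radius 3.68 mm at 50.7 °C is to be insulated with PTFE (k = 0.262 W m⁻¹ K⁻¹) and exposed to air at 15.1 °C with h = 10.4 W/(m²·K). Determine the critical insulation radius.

For a cylinder, r_cr = k_ins/h = 0.262/10.4 = 0.0252 m = 2.52 cm

r_cr = 2.52 cm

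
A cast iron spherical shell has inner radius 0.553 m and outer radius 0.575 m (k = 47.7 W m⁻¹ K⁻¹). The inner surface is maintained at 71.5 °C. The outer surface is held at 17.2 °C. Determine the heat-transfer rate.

Q = 4πk·ΔT/(1/r₁ − 1/r₂) = 4π × 47.7 × 54.3 / (1/0.553 − 1/0.575) = 4.70×10^5 W

Q = 4.70×10^5 W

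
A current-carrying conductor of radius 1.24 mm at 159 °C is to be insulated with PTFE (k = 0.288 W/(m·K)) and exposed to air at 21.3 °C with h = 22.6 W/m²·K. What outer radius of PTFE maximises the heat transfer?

r_cr = 1.27 cm

For a cylinder, r_cr = k_ins/h = 0.288/22.6 = 0.0127 m = 1.27 cm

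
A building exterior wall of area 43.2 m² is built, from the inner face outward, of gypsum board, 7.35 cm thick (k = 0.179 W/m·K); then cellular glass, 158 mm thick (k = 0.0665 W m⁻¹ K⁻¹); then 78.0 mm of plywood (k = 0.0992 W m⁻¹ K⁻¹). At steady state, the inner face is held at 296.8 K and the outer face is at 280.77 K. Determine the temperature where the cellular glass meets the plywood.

Treat each layer as a resistance in series:
  R_gypsum board = L/(kA) = 0.0735/(0.179·43.2) = 0.009505 K/W
  R_cellular glass = L/(kA) = 0.158/(0.0665·43.2) = 0.05500 K/W
  R_plywood = L/(kA) = 0.0780/(0.0992·43.2) = 0.01820 K/W
ΣR = 0.009505 + 0.05500 + 0.01820 = 0.08271 K/W
Q = ΔT/ΣR = (296.8 K − 280.77 K)/0.08271 = 193.8 W
From the inner boundary to the cellular glass/plywood interface, ΣR_partial = 0.06451 K/W.
T_interface = T_in − Q·ΣR_partial = 296.8 K − (193.8)(0.06451) = 284.3 K

T = 284.3 K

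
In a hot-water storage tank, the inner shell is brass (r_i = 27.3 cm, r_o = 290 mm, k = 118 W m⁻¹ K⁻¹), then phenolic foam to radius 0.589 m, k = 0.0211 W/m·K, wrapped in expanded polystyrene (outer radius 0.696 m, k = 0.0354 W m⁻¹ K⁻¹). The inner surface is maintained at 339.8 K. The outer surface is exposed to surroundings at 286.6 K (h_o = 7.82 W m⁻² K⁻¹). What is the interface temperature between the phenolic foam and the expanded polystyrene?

T = 291.1 K

Resistance network (inner→outer):
  R_brass = (1/0.273 − 1/0.290)/(4πk) = 0.2147/(4π·118) = 1.448×10^-4 K/W
  R_phenolic foam = (1/0.290 − 1/0.589)/(4πk) = 1.750/(4π·0.0211) = 6.602 K/W
  R_expanded polystyrene = (1/0.589 − 1/0.696)/(4πk) = 0.2610/(4π·0.0354) = 0.5867 K/W
  R_conv,out = 1/(4πr²h) = 1/(4π·0.696²·7.82) = 0.02101 K/W
ΣR = 1.448×10^-4 + 6.602 + 0.5867 + 0.02101 = 7.210 K/W
Q = ΔT/ΣR = (339.8 K − 286.6 K)/7.210 = 7.379 W
From the inner boundary to the phenolic foam/expanded polystyrene interface, ΣR_partial = 6.602 K/W.
T_interface = T_in − Q·ΣR_partial = 339.8 K − (7.379)(6.602) = 291.1 K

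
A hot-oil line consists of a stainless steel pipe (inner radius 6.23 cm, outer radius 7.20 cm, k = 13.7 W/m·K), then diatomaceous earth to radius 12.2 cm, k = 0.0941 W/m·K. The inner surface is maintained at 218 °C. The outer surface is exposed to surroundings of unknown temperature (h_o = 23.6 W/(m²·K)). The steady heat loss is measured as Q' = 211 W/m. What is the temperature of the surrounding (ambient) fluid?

T_out = 17.8 °C

Sum the resistances:
  R'_stainless steel = ln(0.0720/0.0623)/(2πk) = 0.1447/(2π·13.7) = 0.001681 m·K/W
  R'_diatomaceous earth = ln(0.122/0.0720)/(2πk) = 0.5274/(2π·0.0941) = 0.8919 m·K/W
  R'_conv,out = 1/(2πr h) = 1/(2π·0.122·23.6) = 0.05528 m·K/W
ΣR = 0.9489 m·K/W
ΔT = Q'·ΣR = 211 × 0.9489 = 200.2 K
Heat flows outward, so T_out = T_in − ΔT = 218 − 200.2 = 17.8 °C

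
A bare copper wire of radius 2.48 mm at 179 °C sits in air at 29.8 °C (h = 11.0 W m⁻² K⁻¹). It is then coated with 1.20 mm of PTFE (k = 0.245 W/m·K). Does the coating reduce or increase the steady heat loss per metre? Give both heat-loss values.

increases: 25.6 → 35.6 W/m

Critical radius for a cylinder: r_cr = k/h = 0.0223 m = 2.23 cm.
Outer radius after coating: r₂ = 0.00248 + 0.00120 = 0.00368 m.
Since r₁ < r_cr and r₂ ≤ r_cr, the coating moves toward the maximum at r_cr — heat loss rises.
Bare: R = 1/(2πr₁h) = 5.834 m·K/W; Q = 149.2/5.834 = 25.6 W/m.
Coated: R = R_cond + R_conv = 4.188 m·K/W; Q = 149.2/4.188 = 35.6 W/m.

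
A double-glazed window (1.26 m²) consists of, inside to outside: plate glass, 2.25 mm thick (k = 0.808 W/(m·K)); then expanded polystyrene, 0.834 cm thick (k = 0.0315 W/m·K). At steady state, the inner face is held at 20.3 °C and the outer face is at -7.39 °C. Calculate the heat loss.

Series thermal resistances, inner to outer:
  R_plate glass = L/(kA) = 0.00225/(0.808·1.26) = 0.002210 K/W
  R_expanded polystyrene = L/(kA) = 0.00834/(0.0315·1.26) = 0.2101 K/W
ΣR = 0.002210 + 0.2101 = 0.2123 K/W
Q = ΔT/ΣR = (20.3 °C − -7.39 °C)/0.2123 = 130 W

Q = 130 W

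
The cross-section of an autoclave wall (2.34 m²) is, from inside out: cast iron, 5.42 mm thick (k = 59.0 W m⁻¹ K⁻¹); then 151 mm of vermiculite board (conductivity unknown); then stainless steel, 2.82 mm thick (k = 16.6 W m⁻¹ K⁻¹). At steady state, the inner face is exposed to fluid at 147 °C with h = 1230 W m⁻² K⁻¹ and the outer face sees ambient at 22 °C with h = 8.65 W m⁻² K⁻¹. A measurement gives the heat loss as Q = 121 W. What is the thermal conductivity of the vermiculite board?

k = 0.0656 W/m·K

ΣR = ΔT/Q = |147 − 22|/121 = 1.033 K/W
Known resistances:
  R_conv,in = 1/(hA) = 1/(1230·2.34) = 3.474×10^-4 K/W
  R_cast iron = L/(kA) = 0.00542/(59.0·2.34) = 3.926×10^-5 K/W
  R_stainless steel = L/(kA) = 0.00282/(16.6·2.34) = 7.260×10^-5 K/W
  R_conv,out = 1/(hA) = 1/(8.65·2.34) = 0.04940 K/W
R_vermiculite board = ΣR − ΣR_known = 1.033 − 0.04986 = 0.9831 K/W
L/(kA) = 0.9831 ⇒ k = 0.151/(0.9831·2.34) = 0.0656 W/m·K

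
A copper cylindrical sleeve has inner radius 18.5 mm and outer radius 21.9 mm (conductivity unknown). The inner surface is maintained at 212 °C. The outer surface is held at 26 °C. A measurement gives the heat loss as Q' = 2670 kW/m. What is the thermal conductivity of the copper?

ΣR = ΔT/Q' = |212 − 26|/2.67×10^6 = 6.966×10^-5 m·K/W
ln(r₂/r₁)/(2πk) = 6.966×10^-5 ⇒ k = 0.1687/(2π·6.966×10^-5) = 385 W/m·K

k = 385 W/m·K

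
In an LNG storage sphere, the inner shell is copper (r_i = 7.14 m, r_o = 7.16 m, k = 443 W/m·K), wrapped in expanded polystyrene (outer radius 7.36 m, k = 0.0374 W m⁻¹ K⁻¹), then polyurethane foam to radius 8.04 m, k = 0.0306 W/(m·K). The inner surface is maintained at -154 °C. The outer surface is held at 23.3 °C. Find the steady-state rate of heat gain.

Q = 4.67 kW

Resistance network (inner→outer):
  R_copper = (1/7.14 − 1/7.16)/(4πk) = 3.912×10^-4/(4π·443) = 7.028×10^-8 K/W
  R_expanded polystyrene = (1/7.16 − 1/7.36)/(4πk) = 0.003795/(4π·0.0374) = 0.008075 K/W
  R_polyurethane foam = (1/7.36 − 1/8.04)/(4πk) = 0.01149/(4π·0.0306) = 0.02988 K/W
ΣR = 7.028×10^-8 + 0.008075 + 0.02988 = 0.03796 K/W
Q = ΔT/ΣR = (-154 °C − 23.3 °C)/0.03796 = -4670 W
(Negative Q ⇒ heat flows inward; heat gain = 4670 W.)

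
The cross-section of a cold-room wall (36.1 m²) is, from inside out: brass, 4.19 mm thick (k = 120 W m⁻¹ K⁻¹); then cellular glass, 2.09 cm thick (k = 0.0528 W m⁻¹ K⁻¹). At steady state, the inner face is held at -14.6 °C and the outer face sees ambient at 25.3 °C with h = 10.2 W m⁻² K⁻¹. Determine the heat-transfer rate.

Treat each layer as a resistance in series:
  R_brass = L/(kA) = 0.00419/(120·36.1) = 9.672×10^-7 K/W
  R_cellular glass = L/(kA) = 0.0209/(0.0528·36.1) = 0.01096 K/W
  R_conv,out = 1/(hA) = 1/(10.2·36.1) = 0.002716 K/W
ΣR = 9.672×10^-7 + 0.01096 + 0.002716 = 0.01368 K/W
Q = ΔT/ΣR = (-14.6 °C − 25.3 °C)/0.01368 = -2920 W
(Negative Q ⇒ heat flows inward; heat gain = 2920 W.)

Q = 2920 W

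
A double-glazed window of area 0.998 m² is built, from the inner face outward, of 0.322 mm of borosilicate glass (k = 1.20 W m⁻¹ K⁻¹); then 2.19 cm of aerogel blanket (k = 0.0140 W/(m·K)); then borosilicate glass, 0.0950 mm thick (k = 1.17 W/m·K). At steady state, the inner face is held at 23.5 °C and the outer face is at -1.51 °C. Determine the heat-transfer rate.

Q = 16.0 W

Series thermal resistances, inner to outer:
  R_borosilicate glass = L/(kA) = 3.22×10^-4/(1.20·0.998) = 2.689×10^-4 K/W
  R_aerogel blanket = L/(kA) = 0.0219/(0.0140·0.998) = 1.567 K/W
  R_borosilicate glass = L/(kA) = 9.50×10^-5/(1.17·0.998) = 8.136×10^-5 K/W
ΣR = 2.689×10^-4 + 1.567 + 8.136×10^-5 = 1.567 K/W
Q = ΔT/ΣR = (23.5 °C − -1.51 °C)/1.567 = 16.0 W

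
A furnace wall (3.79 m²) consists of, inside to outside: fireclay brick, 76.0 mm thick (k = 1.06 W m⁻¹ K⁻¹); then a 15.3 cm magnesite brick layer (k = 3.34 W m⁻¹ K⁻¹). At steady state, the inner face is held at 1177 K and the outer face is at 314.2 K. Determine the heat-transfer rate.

Q = 27.8 kW

Treat each layer as a resistance in series:
  R_fireclay brick = L/(kA) = 0.0760/(1.06·3.79) = 0.01892 K/W
  R_magnesite brick = L/(kA) = 0.153/(3.34·3.79) = 0.01209 K/W
ΣR = 0.01892 + 0.01209 = 0.03101 K/W
Q = ΔT/ΣR = (1177 K − 314.2 K)/0.03101 = 27800 W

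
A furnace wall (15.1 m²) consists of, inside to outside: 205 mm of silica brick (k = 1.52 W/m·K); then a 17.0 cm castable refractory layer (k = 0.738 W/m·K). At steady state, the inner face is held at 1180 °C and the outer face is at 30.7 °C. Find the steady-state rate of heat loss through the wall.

Q = 47.5 kW

Treat each layer as a resistance in series:
  R_silica brick = L/(kA) = 0.205/(1.52·15.1) = 0.008932 K/W
  R_castable refractory = L/(kA) = 0.170/(0.738·15.1) = 0.01526 K/W
ΣR = 0.008932 + 0.01526 = 0.02419 K/W
Q = ΔT/ΣR = (1180 °C − 30.7 °C)/0.02419 = 47500 W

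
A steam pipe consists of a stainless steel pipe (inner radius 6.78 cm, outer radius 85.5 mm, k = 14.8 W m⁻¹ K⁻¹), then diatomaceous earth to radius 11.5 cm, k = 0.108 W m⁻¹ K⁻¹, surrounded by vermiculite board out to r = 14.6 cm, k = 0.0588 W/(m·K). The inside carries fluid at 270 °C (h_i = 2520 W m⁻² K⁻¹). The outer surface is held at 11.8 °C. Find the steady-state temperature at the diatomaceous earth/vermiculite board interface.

T = 165 °C

Resistance network (inner→outer):
  R'_conv,in = 1/(2πr h) = 1/(2π·0.0678·2520) = 9.315×10^-4 m·K/W
  R'_stainless steel = ln(0.0855/0.0678)/(2πk) = 0.2320/(2π·14.8) = 0.002494 m·K/W
  R'_diatomaceous earth = ln(0.115/0.0855)/(2πk) = 0.2964/(2π·0.108) = 0.4368 m·K/W
  R'_vermiculite board = ln(0.146/0.115)/(2πk) = 0.2387/(2π·0.0588) = 0.6460 m·K/W
ΣR = 9.315×10^-4 + 0.002494 + 0.4368 + 0.6460 = 1.086 m·K/W
Q' = ΔT/ΣR = (270 °C − 11.8 °C)/1.086 = 237.8 W/m
From the inner boundary to the diatomaceous earth/vermiculite board interface, ΣR_partial = 0.4402 m·K/W.
T_interface = T_in − Q'·ΣR_partial = 270 °C − (237.8)(0.4402) = 165 °C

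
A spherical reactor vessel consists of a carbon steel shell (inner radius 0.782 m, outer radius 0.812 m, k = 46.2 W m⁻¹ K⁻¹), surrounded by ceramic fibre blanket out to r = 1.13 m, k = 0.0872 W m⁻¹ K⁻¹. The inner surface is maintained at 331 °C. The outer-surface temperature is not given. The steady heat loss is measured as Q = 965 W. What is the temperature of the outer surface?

T_out = 25.7 °C

Series resistances:
  R_carbon steel = (1/0.782 − 1/0.812)/(4πk) = 0.04725/(4π·46.2) = 8.138×10^-5 K/W
  R_ceramic fibre blanket = (1/0.812 − 1/1.13)/(4πk) = 0.3466/(4π·0.0872) = 0.3163 K/W
ΣR = 0.3164 K/W
ΔT = Q·ΣR = 965 × 0.3164 = 305.3 K
Heat flows outward, so T_out = T_in − ΔT = 331 − 305.3 = 25.7 °C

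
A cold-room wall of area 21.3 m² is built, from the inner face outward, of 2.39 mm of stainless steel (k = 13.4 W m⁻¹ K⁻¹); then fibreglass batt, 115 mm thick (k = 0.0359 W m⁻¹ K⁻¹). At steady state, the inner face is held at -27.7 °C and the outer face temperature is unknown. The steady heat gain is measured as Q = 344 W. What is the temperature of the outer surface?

T_out = 24.0 °C

Sum the resistances:
  R_stainless steel = L/(kA) = 0.00239/(13.4·21.3) = 8.374×10^-6 K/W
  R_fibreglass batt = L/(kA) = 0.115/(0.0359·21.3) = 0.1504 K/W
ΣR = 0.1504 K/W
ΔT = Q·ΣR = 344 × 0.1504 = 51.74 K
Heat flows inward, so T_out = T_in + ΔT = -27.7 + 51.74 = 24.0 °C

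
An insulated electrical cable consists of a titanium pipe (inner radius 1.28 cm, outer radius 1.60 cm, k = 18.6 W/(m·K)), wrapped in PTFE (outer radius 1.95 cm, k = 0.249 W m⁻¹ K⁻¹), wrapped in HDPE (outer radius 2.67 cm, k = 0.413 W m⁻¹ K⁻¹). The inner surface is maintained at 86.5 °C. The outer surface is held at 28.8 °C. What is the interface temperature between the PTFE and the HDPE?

T = 56.8 °C

Resistance network (inner→outer):
  R'_titanium = ln(0.0160/0.0128)/(2πk) = 0.2231/(2π·18.6) = 0.001909 m·K/W
  R'_PTFE = ln(0.0195/0.0160)/(2πk) = 0.1978/(2π·0.249) = 0.1264 m·K/W
  R'_HDPE = ln(0.0267/0.0195)/(2πk) = 0.3142/(2π·0.413) = 0.1211 m·K/W
ΣR = 0.001909 + 0.1264 + 0.1211 = 0.2494 m·K/W
Q' = ΔT/ΣR = (86.5 °C − 28.8 °C)/0.2494 = 231.4 W/m
From the inner boundary to the PTFE/HDPE interface, ΣR_partial = 0.1283 m·K/W.
T_interface = T_in − Q'·ΣR_partial = 86.5 °C − (231.4)(0.1283) = 56.8 °C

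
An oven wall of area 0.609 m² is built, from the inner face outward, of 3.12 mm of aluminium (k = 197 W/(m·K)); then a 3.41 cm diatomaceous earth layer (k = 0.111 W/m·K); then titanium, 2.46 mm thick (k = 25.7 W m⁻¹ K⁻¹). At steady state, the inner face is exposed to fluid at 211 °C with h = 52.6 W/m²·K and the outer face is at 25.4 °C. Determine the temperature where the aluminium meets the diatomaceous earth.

T = 200 °C

Series thermal resistances, inner to outer:
  R_conv,in = 1/(hA) = 1/(52.6·0.609) = 0.03122 K/W
  R_aluminium = L/(kA) = 0.00312/(197·0.609) = 2.601×10^-5 K/W
  R_diatomaceous earth = L/(kA) = 0.0341/(0.111·0.609) = 0.5044 K/W
  R_titanium = L/(kA) = 0.00246/(25.7·0.609) = 1.572×10^-4 K/W
ΣR = 0.03122 + 2.601×10^-5 + 0.5044 + 1.572×10^-4 = 0.5358 K/W
Q = ΔT/ΣR = (211 °C − 25.4 °C)/0.5358 = 346.4 W
From the inner boundary to the aluminium/diatomaceous earth interface, ΣR_partial = 0.03125 K/W.
T_interface = T_in − Q·ΣR_partial = 211 °C − (346.4)(0.03125) = 200 °C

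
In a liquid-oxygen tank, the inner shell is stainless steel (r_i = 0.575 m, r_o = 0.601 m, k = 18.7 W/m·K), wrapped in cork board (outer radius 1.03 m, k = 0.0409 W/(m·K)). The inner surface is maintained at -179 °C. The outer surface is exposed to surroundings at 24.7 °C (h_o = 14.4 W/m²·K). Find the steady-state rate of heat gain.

Q = 150 W

Series thermal resistances, inner to outer:
  R_stainless steel = (1/0.575 − 1/0.601)/(4πk) = 0.07524/(4π·18.7) = 3.202×10^-4 K/W
  R_cork board = (1/0.601 − 1/1.03)/(4πk) = 0.6930/(4π·0.0409) = 1.348 K/W
  R_conv,out = 1/(4πr²h) = 1/(4π·1.03²·14.4) = 0.005209 K/W
ΣR = 3.202×10^-4 + 1.348 + 0.005209 = 1.354 K/W
Q = ΔT/ΣR = (-179 °C − 24.7 °C)/1.354 = -150 W
(Negative Q ⇒ heat flows inward; heat gain = 150 W.)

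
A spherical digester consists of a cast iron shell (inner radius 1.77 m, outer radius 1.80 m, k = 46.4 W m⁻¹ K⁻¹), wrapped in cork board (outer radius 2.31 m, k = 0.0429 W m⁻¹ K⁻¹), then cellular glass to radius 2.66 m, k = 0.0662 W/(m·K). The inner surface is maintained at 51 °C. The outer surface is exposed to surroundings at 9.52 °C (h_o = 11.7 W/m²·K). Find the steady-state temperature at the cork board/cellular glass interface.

Series thermal resistances, inner to outer:
  R_cast iron = (1/1.77 − 1/1.80)/(4πk) = 0.009416/(4π·46.4) = 1.615×10^-5 K/W
  R_cork board = (1/1.80 − 1/2.31)/(4πk) = 0.1227/(4π·0.0429) = 0.2275 K/W
  R_cellular glass = (1/2.31 − 1/2.66)/(4πk) = 0.05696/(4π·0.0662) = 0.06847 K/W
  R_conv,out = 1/(4πr²h) = 1/(4π·2.66²·11.7) = 9.613×10^-4 K/W
ΣR = 1.615×10^-5 + 0.2275 + 0.06847 + 9.613×10^-4 = 0.2969 K/W
Q = ΔT/ΣR = (51 °C − 9.52 °C)/0.2969 = 139.7 W
From the inner boundary to the cork board/cellular glass interface, ΣR_partial = 0.2275 K/W.
T_interface = T_in − Q·ΣR_partial = 51 °C − (139.7)(0.2275) = 19.2 °C

T = 19.2 °C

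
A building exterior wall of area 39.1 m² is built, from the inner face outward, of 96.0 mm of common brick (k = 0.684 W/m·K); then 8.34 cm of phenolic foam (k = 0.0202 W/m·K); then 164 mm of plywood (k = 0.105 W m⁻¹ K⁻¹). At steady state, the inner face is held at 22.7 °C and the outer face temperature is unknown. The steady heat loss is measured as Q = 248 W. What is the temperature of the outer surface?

T_out = -14.3 °C

Series resistances:
  R_common brick = L/(kA) = 0.0960/(0.684·39.1) = 0.003590 K/W
  R_phenolic foam = L/(kA) = 0.0834/(0.0202·39.1) = 0.1056 K/W
  R_plywood = L/(kA) = 0.164/(0.105·39.1) = 0.03995 K/W
ΣR = 0.1491 K/W
ΔT = Q·ΣR = 248 × 0.1491 = 36.98 K
Heat flows outward, so T_out = T_in − ΔT = 22.7 − 36.98 = -14.3 °C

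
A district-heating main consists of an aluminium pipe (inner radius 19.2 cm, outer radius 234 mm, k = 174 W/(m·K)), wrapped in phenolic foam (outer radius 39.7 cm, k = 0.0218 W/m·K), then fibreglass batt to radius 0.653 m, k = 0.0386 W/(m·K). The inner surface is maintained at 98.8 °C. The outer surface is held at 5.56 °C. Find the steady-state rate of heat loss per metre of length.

Q' = 15.8 W/m

Resistance network (inner→outer):
  R'_aluminium = ln(0.234/0.192)/(2πk) = 0.1978/(2π·174) = 1.809×10^-4 m·K/W
  R'_phenolic foam = ln(0.397/0.234)/(2πk) = 0.5286/(2π·0.0218) = 3.859 m·K/W
  R'_fibreglass batt = ln(0.653/0.397)/(2πk) = 0.4976/(2π·0.0386) = 2.052 m·K/W
ΣR = 1.809×10^-4 + 3.859 + 2.052 = 5.911 m·K/W
Q' = ΔT/ΣR = (98.8 °C − 5.56 °C)/5.911 = 15.8 W/m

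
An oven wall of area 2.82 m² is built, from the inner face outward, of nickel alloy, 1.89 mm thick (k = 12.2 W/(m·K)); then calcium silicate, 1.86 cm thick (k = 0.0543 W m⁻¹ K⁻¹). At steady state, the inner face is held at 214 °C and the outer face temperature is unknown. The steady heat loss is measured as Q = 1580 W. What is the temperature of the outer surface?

Sum the resistances:
  R_nickel alloy = L/(kA) = 0.00189/(12.2·2.82) = 5.494×10^-5 K/W
  R_calcium silicate = L/(kA) = 0.0186/(0.0543·2.82) = 0.1215 K/W
ΣR = 0.1215 K/W
ΔT = Q·ΣR = 1580 × 0.1215 = 192.0 K
Heat flows outward, so T_out = T_in − ΔT = 214 − 192.0 = 22.0 °C

T_out = 22.0 °C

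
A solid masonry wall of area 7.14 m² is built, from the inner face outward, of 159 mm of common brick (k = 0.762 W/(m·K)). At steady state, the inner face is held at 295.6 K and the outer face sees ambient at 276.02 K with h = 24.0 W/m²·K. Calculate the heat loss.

Q = 558 W

Treat each layer as a resistance in series:
  R_common brick = L/(kA) = 0.159/(0.762·7.14) = 0.02922 K/W
  R_conv,out = 1/(hA) = 1/(24.0·7.14) = 0.005836 K/W
ΣR = 0.02922 + 0.005836 = 0.03506 K/W
Q = ΔT/ΣR = (295.6 K − 276.02 K)/0.03506 = 558 W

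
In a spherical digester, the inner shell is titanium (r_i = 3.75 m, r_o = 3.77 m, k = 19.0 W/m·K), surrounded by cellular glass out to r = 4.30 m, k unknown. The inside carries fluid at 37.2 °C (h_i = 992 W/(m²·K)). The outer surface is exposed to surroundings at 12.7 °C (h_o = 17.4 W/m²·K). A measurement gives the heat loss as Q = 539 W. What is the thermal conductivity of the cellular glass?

k = 0.0576 W/m·K

ΣR = ΔT/Q = |37.2 − 12.7|/539 = 0.04545 K/W
Known resistances:
  R_conv,in = 1/(4πr²h) = 1/(4π·3.75²·992) = 5.704×10^-6 K/W
  R_titanium = (1/3.75 − 1/3.77)/(4πk) = 0.001415/(4π·19.0) = 5.925×10^-6 K/W
  R_conv,out = 1/(4πr²h) = 1/(4π·4.30²·17.4) = 2.473×10^-4 K/W
R_cellular glass = ΣR − ΣR_known = 0.04545 − 2.589×10^-4 = 0.04519 K/W
(1/r₁−1/r₂)/(4πk) = 0.04519 ⇒ k = 0.03269/(4π·0.04519) = 0.0576 W/m·K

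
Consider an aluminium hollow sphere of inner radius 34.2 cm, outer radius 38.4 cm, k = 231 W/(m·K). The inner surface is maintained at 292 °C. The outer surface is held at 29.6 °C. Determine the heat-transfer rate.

Q = 4πk·ΔT/(1/r₁ − 1/r₂) = 4π × 231 × 262.4 / (1/0.342 − 1/0.384) = 2.38×10^6 W

Q = 2380 kW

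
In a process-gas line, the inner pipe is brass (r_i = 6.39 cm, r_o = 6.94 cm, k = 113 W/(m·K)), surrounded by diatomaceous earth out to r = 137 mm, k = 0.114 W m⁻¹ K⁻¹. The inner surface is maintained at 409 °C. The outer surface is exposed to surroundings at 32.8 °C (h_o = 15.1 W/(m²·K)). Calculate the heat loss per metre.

Series thermal resistances, inner to outer:
  R'_brass = ln(0.0694/0.0639)/(2πk) = 0.08257/(2π·113) = 1.163×10^-4 m·K/W
  R'_diatomaceous earth = ln(0.137/0.0694)/(2πk) = 0.6801/(2π·0.114) = 0.9495 m·K/W
  R'_conv,out = 1/(2πr h) = 1/(2π·0.137·15.1) = 0.07693 m·K/W
ΣR = 1.163×10^-4 + 0.9495 + 0.07693 = 1.027 m·K/W
Q' = ΔT/ΣR = (409 °C − 32.8 °C)/1.027 = 366 W/m

Q' = 366 W/m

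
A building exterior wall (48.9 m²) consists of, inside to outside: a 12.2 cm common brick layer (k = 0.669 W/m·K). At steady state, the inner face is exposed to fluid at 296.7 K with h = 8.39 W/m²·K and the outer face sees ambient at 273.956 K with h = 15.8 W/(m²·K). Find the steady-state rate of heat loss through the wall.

Series thermal resistances, inner to outer:
  R_conv,in = 1/(hA) = 1/(8.39·48.9) = 0.002437 K/W
  R_common brick = L/(kA) = 0.122/(0.669·48.9) = 0.003729 K/W
  R_conv,out = 1/(hA) = 1/(15.8·48.9) = 0.001294 K/W
ΣR = 0.002437 + 0.003729 + 0.001294 = 0.007460 K/W
Q = ΔT/ΣR = (296.7 K − 273.956 K)/0.007460 = 3050 W

Q = 3.05 kW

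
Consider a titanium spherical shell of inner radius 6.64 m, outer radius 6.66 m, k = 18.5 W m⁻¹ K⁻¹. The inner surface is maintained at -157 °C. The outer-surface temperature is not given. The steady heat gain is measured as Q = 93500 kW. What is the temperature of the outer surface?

T_out = 24.9 °C

Sum the resistances:
  R_titanium = (1/6.64 − 1/6.66)/(4πk) = 4.523×10^-4/(4π·18.5) = 1.945×10^-6 K/W
ΣR = 1.945×10^-6 K/W
ΔT = Q·ΣR = 9.35×10^7 × 1.945×10^-6 = 181.9 K
Heat flows inward, so T_out = T_in + ΔT = -157 + 181.9 = 24.9 °C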